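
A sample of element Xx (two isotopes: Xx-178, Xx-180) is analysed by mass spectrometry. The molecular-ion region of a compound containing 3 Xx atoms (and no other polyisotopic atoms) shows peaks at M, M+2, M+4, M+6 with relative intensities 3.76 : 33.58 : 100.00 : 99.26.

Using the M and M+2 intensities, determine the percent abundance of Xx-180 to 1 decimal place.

Write p for the Xx-178 fraction. I(M+2)/I(M) = [C(3,1)·p^2·(1−p)] / p^3 = 3·(1−p)/p = 33.58/3.76 = 8.9309
(1−p)/p = 8.9309/3 = 2.9770  ⇒  p = 1/(1 + 2.9770) = 0.2514
Xx-178: 25.1%, Xx-180: 74.9%.

74.9%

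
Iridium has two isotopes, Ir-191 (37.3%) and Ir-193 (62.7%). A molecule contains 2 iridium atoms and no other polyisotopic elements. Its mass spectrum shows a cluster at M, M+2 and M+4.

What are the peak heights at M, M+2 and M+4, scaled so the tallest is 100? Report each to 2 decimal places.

29.74 : 100.00 : 84.05

Expanding (0.373 + 0.627)^2:
P(M) = 0.373^2 = 0.139129
P(M+2) = 2 × 0.373^1 × 0.627^1 = 0.467742
P(M+4) = 0.627^2 = 0.393129
The M+2 peak is largest (0.467742); scaling to 100 gives 29.74 : 100.00 : 84.05.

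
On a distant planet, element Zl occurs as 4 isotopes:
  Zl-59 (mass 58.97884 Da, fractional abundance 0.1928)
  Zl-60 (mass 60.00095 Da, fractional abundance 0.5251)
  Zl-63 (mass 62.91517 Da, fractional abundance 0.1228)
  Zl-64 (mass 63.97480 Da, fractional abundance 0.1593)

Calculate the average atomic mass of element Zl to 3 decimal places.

The abundance-weighted mean is 0.1928 × 58.97884 + 0.5251 × 60.00095 + 0.1228 × 62.91517 + 0.1593 × 63.97480
= 11.371120 + 31.506499 + 7.725983 + 10.191186 = 60.794788 Da

60.795 Da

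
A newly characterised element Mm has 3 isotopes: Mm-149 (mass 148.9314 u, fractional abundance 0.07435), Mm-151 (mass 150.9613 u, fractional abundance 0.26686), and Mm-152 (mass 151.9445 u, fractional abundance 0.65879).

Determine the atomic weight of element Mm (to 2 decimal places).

151.46 u

Weight each isotope mass by its fractional abundance: 0.07435 × 148.9314 + 0.26686 × 150.9613 + 0.65879 × 151.9445
= 11.07305 + 40.28553 + 100.09952 = 151.45810 u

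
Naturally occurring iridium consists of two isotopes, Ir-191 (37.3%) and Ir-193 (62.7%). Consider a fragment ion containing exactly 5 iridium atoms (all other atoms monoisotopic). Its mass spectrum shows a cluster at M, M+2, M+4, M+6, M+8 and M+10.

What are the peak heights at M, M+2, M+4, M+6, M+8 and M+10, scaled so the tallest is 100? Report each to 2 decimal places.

Each Ir atom is independently Ir-191 (p = 0.373) or Ir-193 (q = 0.627); the cluster is the binomial expansion (p + q)^5.
P(M) = 0.373^5 = 0.007220
P(M+2) = 5 × 0.373^4 × 0.627^1 = 0.060684
P(M+4) = 10 × 0.373^3 × 0.627^2 = 0.204015
P(M+6) = 10 × 0.373^2 × 0.627^3 = 0.342942
P(M+8) = 5 × 0.373^1 × 0.627^4 = 0.288237
P(M+10) = 0.627^5 = 0.096903
The M+6 peak is largest (0.342942); scaling to 100 gives 2.11 : 17.70 : 59.49 : 100.00 : 84.05 : 28.26.

2.11 : 17.70 : 59.49 : 100.00 : 84.05 : 28.26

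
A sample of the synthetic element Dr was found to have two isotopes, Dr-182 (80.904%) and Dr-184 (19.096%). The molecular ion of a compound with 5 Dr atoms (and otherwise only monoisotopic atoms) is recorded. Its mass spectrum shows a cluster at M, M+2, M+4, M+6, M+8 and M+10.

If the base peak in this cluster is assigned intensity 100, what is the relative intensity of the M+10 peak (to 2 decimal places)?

Term probabilities: M 0.3466, M+2 0.4091, M+4 0.1931, M+6 0.0456, M+8 0.0054, M+10 0.0003. Base peak = M+2.
P(M+2) = C(5,1) × 0.80904^4 × 0.19096^1 = 5 × 0.4284301 × 0.19096 = 0.409065 (base)
P(M+10) = C(5,5) × 0.80904^0 × 0.19096^5 = 1 × 1.0000 × 0.00025393 = 0.000254
Relative intensity = 0.000254 / 0.409065 × 100 = 0.06

0.06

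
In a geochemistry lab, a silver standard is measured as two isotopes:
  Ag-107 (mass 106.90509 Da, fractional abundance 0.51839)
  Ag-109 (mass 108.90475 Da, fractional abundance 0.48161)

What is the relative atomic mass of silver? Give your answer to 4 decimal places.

107.8681 Da

Average mass = Σ (abundance × isotope mass) = 0.51839 × 106.90509 + 0.48161 × 108.90475
= 55.418530 + 52.449617 = 107.868147 Da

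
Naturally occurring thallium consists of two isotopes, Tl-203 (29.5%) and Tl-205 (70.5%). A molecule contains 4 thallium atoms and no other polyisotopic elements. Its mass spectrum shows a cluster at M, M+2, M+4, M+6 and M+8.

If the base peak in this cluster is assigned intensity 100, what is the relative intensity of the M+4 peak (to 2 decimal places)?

62.77

Binomial terms of (0.295 + 0.705)^4: M 0.0076, M+2 0.0724, M+4 0.2595, M+6 0.4135, M+8 0.2470 → M+6 is the base peak.
P(M+6) = C(4,3) × 0.295^1 × 0.705^3 = 4 × 0.2950 × 0.35040263 = 0.413475 (base)
P(M+4) = C(4,2) × 0.295^2 × 0.705^2 = 6 × 0.087025 × 0.497025 = 0.259522
Relative intensity = 0.259522 / 0.413475 × 100 = 62.77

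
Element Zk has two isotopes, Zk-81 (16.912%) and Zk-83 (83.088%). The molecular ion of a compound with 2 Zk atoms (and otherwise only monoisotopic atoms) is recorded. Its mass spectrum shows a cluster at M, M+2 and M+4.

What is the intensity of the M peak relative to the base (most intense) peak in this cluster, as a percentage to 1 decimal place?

Binomial terms of (0.16912 + 0.83088)^2: M 0.0286, M+2 0.2810, M+4 0.6904 → M+4 is the base peak.
P(M+4) = C(2,2) × 0.16912^0 × 0.83088^2 = 1 × 1.0000 × 0.69036157 = 0.690362 (base)
P(M) = C(2,0) × 0.16912^2 × 0.83088^0 = 1 × 0.02860157 × 1.0000 = 0.028602
Relative intensity = 0.028602 / 0.690362 × 100 = 4.1

4.1%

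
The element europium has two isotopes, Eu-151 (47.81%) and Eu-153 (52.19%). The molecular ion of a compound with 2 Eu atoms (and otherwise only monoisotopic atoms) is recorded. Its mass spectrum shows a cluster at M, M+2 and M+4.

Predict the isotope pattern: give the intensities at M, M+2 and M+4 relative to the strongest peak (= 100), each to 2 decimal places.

Expanding (0.4781 + 0.5219)^2:
P(M) = 0.4781^2 = 0.228580
P(M+2) = 2 × 0.4781^1 × 0.5219^1 = 0.499041
P(M+4) = 0.5219^2 = 0.272380
The M+2 peak is largest (0.499041); scaling to 100 gives 45.80 : 100.00 : 54.58.

45.80 : 100.00 : 54.58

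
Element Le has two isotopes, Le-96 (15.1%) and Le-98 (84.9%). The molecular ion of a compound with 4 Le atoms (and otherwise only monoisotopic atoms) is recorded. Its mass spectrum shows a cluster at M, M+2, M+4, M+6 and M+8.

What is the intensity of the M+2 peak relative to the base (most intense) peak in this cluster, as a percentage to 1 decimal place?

2.3%

Binomial terms of (0.151 + 0.849)^4: M 0.0005, M+2 0.0117, M+4 0.0986, M+6 0.3696, M+8 0.5196 → M+8 is the base peak.
P(M+8) = C(4,4) × 0.151^0 × 0.849^4 = 1 × 1.0000 × 0.51955408 = 0.519554 (base)
P(M+2) = C(4,1) × 0.151^3 × 0.849^1 = 4 × 0.00344295 × 0.8490 = 0.011692
Relative intensity = 0.011692 / 0.519554 × 100 = 2.3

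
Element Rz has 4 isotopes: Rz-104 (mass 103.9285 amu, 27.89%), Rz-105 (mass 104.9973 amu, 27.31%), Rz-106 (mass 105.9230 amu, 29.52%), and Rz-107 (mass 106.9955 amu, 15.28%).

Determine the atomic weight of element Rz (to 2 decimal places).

105.28 amu

The abundance-weighted mean is 0.2789 × 103.9285 + 0.2731 × 104.9973 + 0.2952 × 105.9230 + 0.1528 × 106.9955
= 28.98566 + 28.67476 + 31.26847 + 16.34891 = 105.27780 amu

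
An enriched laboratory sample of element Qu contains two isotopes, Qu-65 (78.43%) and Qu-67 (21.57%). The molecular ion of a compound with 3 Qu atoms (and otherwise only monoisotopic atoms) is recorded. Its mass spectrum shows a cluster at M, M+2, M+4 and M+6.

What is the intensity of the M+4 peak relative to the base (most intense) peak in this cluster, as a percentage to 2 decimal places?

22.69%

(0.7843 + 0.2157)^3 gives M 0.4824, M+2 0.3980, M+4 0.1095, M+6 0.0100; the largest is M.
P(M) = C(3,0) × 0.7843^3 × 0.2157^0 = 1 × 0.48244371 × 1.0000 = 0.482444 (base)
P(M+4) = C(3,2) × 0.7843^1 × 0.2157^2 = 3 × 0.7843 × 0.04652649 = 0.109472
Relative intensity = 0.109472 / 0.482444 × 100 = 22.69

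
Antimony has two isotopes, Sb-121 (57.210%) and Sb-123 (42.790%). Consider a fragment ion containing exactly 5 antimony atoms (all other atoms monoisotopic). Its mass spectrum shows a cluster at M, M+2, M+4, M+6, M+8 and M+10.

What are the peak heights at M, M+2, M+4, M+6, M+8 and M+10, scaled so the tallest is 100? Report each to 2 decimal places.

17.88 : 66.85 : 100.00 : 74.79 : 27.97 : 4.18

The 5 Sb atoms are independent, so intensities follow the terms of (0.57210 + 0.42790)^5.
P(M) = 0.57210^5 = 0.061286
P(M+2) = 5 × 0.57210^4 × 0.42790^1 = 0.229192
P(M+4) = 10 × 0.57210^3 × 0.42790^2 = 0.342847
P(M+6) = 10 × 0.57210^2 × 0.42790^3 = 0.256431
P(M+8) = 5 × 0.57210^1 × 0.42790^4 = 0.095898
P(M+10) = 0.42790^5 = 0.014345
The M+4 peak is largest (0.342847); scaling to 100 gives 17.88 : 66.85 : 100.00 : 74.79 : 27.97 : 4.18.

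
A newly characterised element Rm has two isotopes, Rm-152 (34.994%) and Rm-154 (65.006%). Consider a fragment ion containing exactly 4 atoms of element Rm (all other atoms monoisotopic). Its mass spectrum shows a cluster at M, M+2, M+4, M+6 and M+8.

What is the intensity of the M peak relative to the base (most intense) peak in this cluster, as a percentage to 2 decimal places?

Term probabilities: M 0.0150, M+2 0.1114, M+4 0.3105, M+6 0.3845, M+8 0.1786. Base peak = M+6.
P(M+6) = C(4,3) × 0.34994^1 × 0.65006^3 = 4 × 0.34994 × 0.27470106 = 0.384516 (base)
P(M) = C(4,0) × 0.34994^4 × 0.65006^0 = 1 × 0.01499596 × 1.0000 = 0.014996
Relative intensity = 0.014996 / 0.384516 × 100 = 3.90

3.90%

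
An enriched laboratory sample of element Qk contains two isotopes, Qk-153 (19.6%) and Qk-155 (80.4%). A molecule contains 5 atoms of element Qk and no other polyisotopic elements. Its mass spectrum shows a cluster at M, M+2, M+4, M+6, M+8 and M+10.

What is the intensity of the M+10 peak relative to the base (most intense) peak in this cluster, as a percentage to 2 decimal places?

Binomial terms of (0.196 + 0.804)^5: M 0.0003, M+2 0.0059, M+4 0.0487, M+6 0.1997, M+8 0.4095, M+10 0.3360 → M+8 is the base peak.
P(M+8) = C(5,4) × 0.196^1 × 0.804^4 = 5 × 0.1960 × 0.41785365 = 0.409497 (base)
P(M+10) = C(5,5) × 0.196^0 × 0.804^5 = 1 × 1.0000 × 0.33595433 = 0.335954
Relative intensity = 0.335954 / 0.409497 × 100 = 82.04

82.04%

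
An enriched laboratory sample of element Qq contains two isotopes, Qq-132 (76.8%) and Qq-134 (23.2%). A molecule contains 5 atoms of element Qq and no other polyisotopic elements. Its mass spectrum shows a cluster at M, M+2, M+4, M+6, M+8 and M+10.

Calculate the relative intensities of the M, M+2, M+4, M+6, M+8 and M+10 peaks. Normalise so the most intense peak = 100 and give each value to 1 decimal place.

66.2 : 100.0 : 60.4 : 18.3 : 2.8 : 0.2

The 5 Qq atoms are independent, so intensities follow the terms of (0.768 + 0.232)^5.
P(M) = 0.768^5 = 0.267181
P(M+2) = 5 × 0.768^4 × 0.232^1 = 0.403555
P(M+4) = 10 × 0.768^3 × 0.232^2 = 0.243815
P(M+6) = 10 × 0.768^2 × 0.232^3 = 0.073652
P(M+8) = 5 × 0.768^1 × 0.232^4 = 0.011125
P(M+10) = 0.232^5 = 0.000672
The M+2 peak is largest (0.403555); scaling to 100 gives 66.2 : 100.0 : 60.4 : 18.3 : 2.8 : 0.2.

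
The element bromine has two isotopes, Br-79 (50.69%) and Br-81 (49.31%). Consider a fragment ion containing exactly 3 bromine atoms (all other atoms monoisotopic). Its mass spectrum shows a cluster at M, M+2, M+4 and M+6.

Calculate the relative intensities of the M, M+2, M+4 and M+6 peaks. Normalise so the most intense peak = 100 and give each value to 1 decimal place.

Each Br atom is independently Br-79 (p = 0.5069) or Br-81 (q = 0.4931); the cluster is the binomial expansion (p + q)^3.
P(M) = 0.5069^3 = 0.130247
P(M+2) = 3 × 0.5069^2 × 0.4931^1 = 0.380103
P(M+4) = 3 × 0.5069^1 × 0.4931^2 = 0.369755
P(M+6) = 0.4931^3 = 0.119896
The M+2 peak is largest (0.380103); scaling to 100 gives 34.3 : 100.0 : 97.3 : 31.5.

34.3 : 100.0 : 97.3 : 31.5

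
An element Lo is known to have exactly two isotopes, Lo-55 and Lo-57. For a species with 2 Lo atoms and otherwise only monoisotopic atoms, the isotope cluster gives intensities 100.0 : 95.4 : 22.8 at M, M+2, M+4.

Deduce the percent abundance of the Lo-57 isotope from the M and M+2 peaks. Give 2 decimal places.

If p is the fraction of Lo that is Lo-55, then I(M+2)/I(M) = [C(2,1)·p^1·(1−p)] / p^2 = 2·(1−p)/p = 95.4/100.0 = 0.9540
(1−p)/p = 0.9540/2 = 0.4770  ⇒  p = 1/(1 + 0.4770) = 0.6770
Lo-55: 67.70%, Lo-57: 32.30%.

32.30%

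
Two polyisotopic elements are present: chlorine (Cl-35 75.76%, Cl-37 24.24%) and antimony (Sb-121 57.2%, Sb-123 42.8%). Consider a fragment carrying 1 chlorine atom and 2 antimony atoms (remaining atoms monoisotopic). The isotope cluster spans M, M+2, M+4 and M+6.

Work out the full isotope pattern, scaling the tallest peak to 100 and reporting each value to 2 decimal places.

55.05 : 100.00 : 57.18 : 9.86

Chlorine pattern (n=1): 0.7576 : 0.2424
Antimony pattern (n=2): 0.327184 : 0.489632 : 0.183184
Convolve the two distributions (both contribute in 2-u steps):
  M: 0.7576×0.327184 = 0.247875
  M+2: 0.7576×0.489632 + 0.2424×0.327184 = 0.450255
  M+4: 0.7576×0.183184 + 0.2424×0.489632 = 0.257467
  M+6: 0.2424×0.183184 = 0.044404
Scale to base peak (0.450255) = 100: 55.05 : 100.00 : 57.18 : 9.86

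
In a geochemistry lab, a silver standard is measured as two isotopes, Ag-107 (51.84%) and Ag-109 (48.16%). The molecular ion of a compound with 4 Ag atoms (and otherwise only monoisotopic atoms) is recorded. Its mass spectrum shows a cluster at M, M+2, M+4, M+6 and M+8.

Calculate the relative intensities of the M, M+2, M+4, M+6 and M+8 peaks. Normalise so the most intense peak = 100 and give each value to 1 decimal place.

Each Ag atom is independently Ag-107 (p = 0.5184) or Ag-109 (q = 0.4816); the cluster is the binomial expansion (p + q)^4.
P(M) = 0.5184^4 = 0.072220
P(M+2) = 4 × 0.5184^3 × 0.4816^1 = 0.268375
P(M+4) = 6 × 0.5184^2 × 0.4816^2 = 0.373985
P(M+6) = 4 × 0.5184^1 × 0.4816^3 = 0.231624
P(M+8) = 0.4816^4 = 0.053795
The M+4 peak is largest (0.373985); scaling to 100 gives 19.3 : 71.8 : 100.0 : 61.9 : 14.4.

19.3 : 71.8 : 100.0 : 61.9 : 14.4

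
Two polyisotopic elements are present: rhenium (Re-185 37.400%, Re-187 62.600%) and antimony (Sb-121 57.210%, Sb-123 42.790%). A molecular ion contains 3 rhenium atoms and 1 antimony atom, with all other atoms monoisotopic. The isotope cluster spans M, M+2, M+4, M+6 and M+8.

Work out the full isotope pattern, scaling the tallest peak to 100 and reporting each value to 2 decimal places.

8.22 : 47.44 : 100.00 : 90.26 : 28.84

Rhenium pattern (n=3): 0.05231362 : 0.26268713 : 0.43968487 : 0.24531438
Antimony pattern (n=1): 0.5721 : 0.4279
Convolve the two distributions (both contribute in 2-u steps):
  M: 0.05231362×0.5721 = 0.029929
  M+2: 0.05231362×0.4279 + 0.26268713×0.5721 = 0.172668
  M+4: 0.26268713×0.4279 + 0.43968487×0.5721 = 0.363948
  M+6: 0.43968487×0.4279 + 0.24531438×0.5721 = 0.328486
  M+8: 0.24531438×0.4279 = 0.104970
Scale to base peak (0.363948) = 100: 8.22 : 47.44 : 100.00 : 90.26 : 28.84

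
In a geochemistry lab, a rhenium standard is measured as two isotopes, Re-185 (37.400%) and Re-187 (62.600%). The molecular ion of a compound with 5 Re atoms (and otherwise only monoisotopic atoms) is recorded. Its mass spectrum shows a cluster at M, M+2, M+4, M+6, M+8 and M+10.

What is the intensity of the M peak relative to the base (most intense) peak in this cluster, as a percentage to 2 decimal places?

Term probabilities: M 0.0073, M+2 0.0612, M+4 0.2050, M+6 0.3431, M+8 0.2872, M+10 0.0961. Base peak = M+6.
P(M+6) = C(5,3) × 0.37400^2 × 0.62600^3 = 10 × 0.139876 × 0.24531438 = 0.343136 (base)
P(M) = C(5,0) × 0.37400^5 × 0.62600^0 = 1 × 0.00731742 × 1.0000 = 0.007317
Relative intensity = 0.007317 / 0.343136 × 100 = 2.13

2.13%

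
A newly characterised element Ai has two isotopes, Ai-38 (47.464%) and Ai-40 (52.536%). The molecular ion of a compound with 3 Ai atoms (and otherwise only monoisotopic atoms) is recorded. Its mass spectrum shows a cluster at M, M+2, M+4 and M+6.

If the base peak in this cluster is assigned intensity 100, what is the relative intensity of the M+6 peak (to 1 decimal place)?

(0.47464 + 0.52536)^3 gives M 0.1069, M+2 0.3551, M+4 0.3930, M+6 0.1450; the largest is M+4.
P(M+4) = C(3,2) × 0.47464^1 × 0.52536^2 = 3 × 0.47464 × 0.27600313 = 0.393006 (base)
P(M+6) = C(3,3) × 0.47464^0 × 0.52536^3 = 1 × 1.0000 × 0.145001 = 0.145001
Relative intensity = 0.145001 / 0.393006 × 100 = 36.9

36.9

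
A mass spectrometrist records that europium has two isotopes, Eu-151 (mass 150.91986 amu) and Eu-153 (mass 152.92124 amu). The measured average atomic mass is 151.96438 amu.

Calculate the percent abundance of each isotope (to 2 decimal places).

Let x be the fractional abundance of Eu-151; then Eu-153 has abundance 1 − x.
150.91986·x + 152.92124·(1 − x) = 151.96438
(150.91986 − 152.92124)·x = 151.96438 − 152.92124
x = -0.95686 / -2.00138 = 0.47810 → 47.81% Eu-151, 52.19% Eu-153.

Eu-151: 47.81%, Eu-153: 52.19%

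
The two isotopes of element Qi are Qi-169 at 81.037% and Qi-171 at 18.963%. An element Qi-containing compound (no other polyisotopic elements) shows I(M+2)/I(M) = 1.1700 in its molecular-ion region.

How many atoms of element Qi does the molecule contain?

5

For n independent Qi atoms, I(M+2)/I(M) = n · (abundance Qi-171) / (abundance Qi-169) = n · 0.18963/0.81037.
n = 1.1700 × 0.81037/0.18963 = 5.00 ≈ 5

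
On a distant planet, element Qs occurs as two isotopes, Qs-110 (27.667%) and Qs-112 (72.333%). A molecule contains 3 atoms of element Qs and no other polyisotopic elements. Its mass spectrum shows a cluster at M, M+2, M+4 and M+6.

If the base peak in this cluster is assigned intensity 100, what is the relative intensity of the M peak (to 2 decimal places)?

4.88

Term probabilities: M 0.0212, M+2 0.1661, M+4 0.4343, M+6 0.3785. Base peak = M+4.
P(M+4) = C(3,2) × 0.27667^1 × 0.72333^2 = 3 × 0.27667 × 0.52320629 = 0.434266 (base)
P(M) = C(3,0) × 0.27667^3 × 0.72333^0 = 1 × 0.02117806 × 1.0000 = 0.021178
Relative intensity = 0.021178 / 0.434266 × 100 = 4.88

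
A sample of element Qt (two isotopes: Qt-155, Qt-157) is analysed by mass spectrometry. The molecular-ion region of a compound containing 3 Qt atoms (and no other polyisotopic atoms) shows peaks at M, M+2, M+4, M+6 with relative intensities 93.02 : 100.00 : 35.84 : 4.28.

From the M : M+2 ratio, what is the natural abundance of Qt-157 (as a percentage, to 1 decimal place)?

Write p for the Qt-155 fraction. I(M+2)/I(M) = [C(3,1)·p^2·(1−p)] / p^3 = 3·(1−p)/p = 100.00/93.02 = 1.0750
(1−p)/p = 1.0750/3 = 0.3583  ⇒  p = 1/(1 + 0.3583) = 0.7362
Qt-155: 73.6%, Qt-157: 26.4%.

26.4%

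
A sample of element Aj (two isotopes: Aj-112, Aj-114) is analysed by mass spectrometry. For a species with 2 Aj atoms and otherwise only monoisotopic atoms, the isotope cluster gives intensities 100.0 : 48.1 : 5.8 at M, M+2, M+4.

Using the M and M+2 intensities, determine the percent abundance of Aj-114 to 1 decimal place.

If p is the fraction of Aj that is Aj-112, then I(M+2)/I(M) = [C(2,1)·p^1·(1−p)] / p^2 = 2·(1−p)/p = 48.1/100.0 = 0.4810
(1−p)/p = 0.4810/2 = 0.2405  ⇒  p = 1/(1 + 0.2405) = 0.8061
Aj-112: 80.6%, Aj-114: 19.4%.

19.4%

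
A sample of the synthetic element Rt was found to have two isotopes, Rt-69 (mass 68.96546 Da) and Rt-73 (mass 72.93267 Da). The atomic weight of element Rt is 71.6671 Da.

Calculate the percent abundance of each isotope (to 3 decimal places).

Rt-69: 31.901%, Rt-73: 68.099%

With x = fraction of Rt-69 (so Rt-73 is 1 − x):
68.96546·x + 72.93267·(1 − x) = 71.6671
(68.96546 − 72.93267)·x = 71.6671 − 72.93267
x = -1.26557 / -3.96721 = 0.31901 → 31.901% Rt-69, 68.099% Rt-73.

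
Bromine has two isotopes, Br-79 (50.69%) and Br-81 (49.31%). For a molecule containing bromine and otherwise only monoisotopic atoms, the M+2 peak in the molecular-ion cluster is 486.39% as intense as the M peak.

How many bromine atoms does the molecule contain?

With n Br atoms, P(M+2)/P(M) = C(n,1)·p^(n−1)q / p^n = n·q/p = n · 0.4931/0.5069.
n = 4.8639 × 0.5069/0.4931 = 5.00 ≈ 5

5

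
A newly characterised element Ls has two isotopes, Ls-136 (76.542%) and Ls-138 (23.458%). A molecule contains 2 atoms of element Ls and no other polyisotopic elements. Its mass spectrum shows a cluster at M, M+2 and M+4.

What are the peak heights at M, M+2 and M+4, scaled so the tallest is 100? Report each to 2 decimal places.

100.00 : 61.29 : 9.39

Expanding (0.76542 + 0.23458)^2:
P(M) = 0.76542^2 = 0.585868
P(M+2) = 2 × 0.76542^1 × 0.23458^1 = 0.359104
P(M+4) = 0.23458^2 = 0.055028
The M peak is largest (0.585868); scaling to 100 gives 100.00 : 61.29 : 9.39.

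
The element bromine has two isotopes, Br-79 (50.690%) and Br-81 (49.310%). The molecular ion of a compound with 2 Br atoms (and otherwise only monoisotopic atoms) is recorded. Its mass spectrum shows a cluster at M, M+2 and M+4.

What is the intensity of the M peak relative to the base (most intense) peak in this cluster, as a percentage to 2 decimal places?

Binomial terms of (0.50690 + 0.49310)^2: M 0.2569, M+2 0.4999, M+4 0.2431 → M+2 is the base peak.
P(M+2) = C(2,1) × 0.50690^1 × 0.49310^1 = 2 × 0.5069 × 0.4931 = 0.499905 (base)
P(M) = C(2,0) × 0.50690^2 × 0.49310^0 = 1 × 0.25694761 × 1.0000 = 0.256948
Relative intensity = 0.256948 / 0.499905 × 100 = 51.40

51.40%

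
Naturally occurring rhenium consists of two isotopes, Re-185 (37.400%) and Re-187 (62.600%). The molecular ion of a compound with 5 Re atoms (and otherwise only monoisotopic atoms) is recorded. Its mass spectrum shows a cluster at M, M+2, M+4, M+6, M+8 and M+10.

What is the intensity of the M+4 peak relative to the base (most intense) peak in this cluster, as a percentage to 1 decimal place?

(0.37400 + 0.62600)^5 gives M 0.0073, M+2 0.0612, M+4 0.2050, M+6 0.3431, M+8 0.2872, M+10 0.0961; the largest is M+6.
P(M+6) = C(5,3) × 0.37400^2 × 0.62600^3 = 10 × 0.139876 × 0.24531438 = 0.343136 (base)
P(M+4) = C(5,2) × 0.37400^3 × 0.62600^2 = 10 × 0.05231362 × 0.391876 = 0.205005
Relative intensity = 0.205005 / 0.343136 × 100 = 59.7

59.7%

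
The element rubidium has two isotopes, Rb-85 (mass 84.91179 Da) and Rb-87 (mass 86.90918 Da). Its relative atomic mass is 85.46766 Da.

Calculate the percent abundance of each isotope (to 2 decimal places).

Writing the weighted mean with unknown fraction x of Rb-85:
84.91179·x + 86.90918·(1 − x) = 85.46766
(84.91179 − 86.90918)·x = 85.46766 − 86.90918
x = -1.44152 / -1.99739 = 0.72170 → 72.17% Rb-85, 27.83% Rb-87.

Rb-85: 72.17%, Rb-87: 27.83%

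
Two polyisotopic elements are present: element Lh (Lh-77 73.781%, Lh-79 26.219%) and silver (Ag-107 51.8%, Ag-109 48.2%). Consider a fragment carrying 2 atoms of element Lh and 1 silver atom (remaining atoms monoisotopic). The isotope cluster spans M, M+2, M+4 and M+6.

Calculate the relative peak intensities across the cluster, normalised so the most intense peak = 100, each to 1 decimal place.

60.9 : 100.0 : 48.0 : 7.2

Element Lh pattern (n=2): 0.5443636 : 0.38689281 : 0.0687436
Silver pattern (n=1): 0.5180 : 0.4820
Convolve the two distributions (both contribute in 2-u steps):
  M: 0.5443636×0.5180 = 0.281980
  M+2: 0.5443636×0.4820 + 0.38689281×0.5180 = 0.462794
  M+4: 0.38689281×0.4820 + 0.0687436×0.5180 = 0.222092
  M+6: 0.0687436×0.4820 = 0.033134
Scale to base peak (0.462794) = 100: 60.9 : 100.0 : 48.0 : 7.2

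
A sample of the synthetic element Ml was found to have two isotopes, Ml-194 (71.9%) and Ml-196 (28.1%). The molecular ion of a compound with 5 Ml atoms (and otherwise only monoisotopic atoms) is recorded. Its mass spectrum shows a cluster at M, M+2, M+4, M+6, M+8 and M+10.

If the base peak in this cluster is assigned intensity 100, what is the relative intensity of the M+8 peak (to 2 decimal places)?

(0.719 + 0.281)^5 gives M 0.1922, M+2 0.3755, M+4 0.2935, M+6 0.1147, M+8 0.0224, M+10 0.0018; the largest is M+2.
P(M+2) = C(5,1) × 0.719^4 × 0.281^1 = 5 × 0.26724868 × 0.2810 = 0.375484 (base)
P(M+8) = C(5,4) × 0.719^1 × 0.281^4 = 5 × 0.7190 × 0.00623484 = 0.022414
Relative intensity = 0.022414 / 0.375484 × 100 = 5.97

5.97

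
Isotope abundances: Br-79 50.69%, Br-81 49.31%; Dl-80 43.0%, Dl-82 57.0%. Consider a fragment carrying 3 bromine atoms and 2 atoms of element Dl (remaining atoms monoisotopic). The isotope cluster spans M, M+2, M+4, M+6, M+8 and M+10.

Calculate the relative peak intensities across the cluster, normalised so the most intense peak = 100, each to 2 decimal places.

7.37 : 41.03 : 90.85 : 100.00 : 54.73 : 11.92

Bromine pattern (n=3): 0.13024674 : 0.3801026 : 0.36975457 : 0.11989609
Element Dl pattern (n=2): 0.1849 : 0.4902 : 0.3249
Convolve the two distributions (both contribute in 2-u steps):
  M: 0.13024674×0.1849 = 0.024083
  M+2: 0.13024674×0.4902 + 0.3801026×0.1849 = 0.134128
  M+4: 0.13024674×0.3249 + 0.3801026×0.4902 + 0.36975457×0.1849 = 0.297011
  M+6: 0.3801026×0.3249 + 0.36975457×0.4902 + 0.11989609×0.1849 = 0.326918
  M+8: 0.36975457×0.3249 + 0.11989609×0.4902 = 0.178906
  M+10: 0.11989609×0.3249 = 0.038954
Scale to base peak (0.326918) = 100: 7.37 : 41.03 : 90.85 : 100.00 : 54.73 : 11.92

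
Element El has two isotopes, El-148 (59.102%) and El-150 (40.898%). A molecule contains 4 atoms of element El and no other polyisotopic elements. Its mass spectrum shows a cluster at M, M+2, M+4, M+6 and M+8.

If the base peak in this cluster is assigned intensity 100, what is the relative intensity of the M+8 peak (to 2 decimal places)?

7.98

Term probabilities: M 0.1220, M+2 0.3377, M+4 0.3506, M+6 0.1617, M+8 0.0280. Base peak = M+4.
P(M+4) = C(4,2) × 0.59102^2 × 0.40898^2 = 6 × 0.34930464 × 0.16726464 = 0.350558 (base)
P(M+8) = C(4,4) × 0.59102^0 × 0.40898^4 = 1 × 1.0000 × 0.02797746 = 0.027977
Relative intensity = 0.027977 / 0.350558 × 100 = 7.98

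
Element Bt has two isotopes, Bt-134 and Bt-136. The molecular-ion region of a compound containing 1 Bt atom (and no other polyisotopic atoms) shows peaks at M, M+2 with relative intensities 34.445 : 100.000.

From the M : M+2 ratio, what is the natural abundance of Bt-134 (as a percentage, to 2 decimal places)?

Write p for the Bt-134 fraction. I(M+2)/I(M) = [C(1,1)·p^0·(1−p)] / p^1 = 1·(1−p)/p = 100.000/34.445 = 2.9032
(1−p)/p = 2.9032/1 = 2.9032  ⇒  p = 1/(1 + 2.9032) = 0.2562
Bt-134: 25.62%, Bt-136: 74.38%.

25.62%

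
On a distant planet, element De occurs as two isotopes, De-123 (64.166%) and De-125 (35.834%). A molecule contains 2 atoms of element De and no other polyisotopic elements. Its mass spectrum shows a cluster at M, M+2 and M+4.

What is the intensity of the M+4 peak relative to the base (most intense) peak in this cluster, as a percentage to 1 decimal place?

Term probabilities: M 0.4117, M+2 0.4599, M+4 0.1284. Base peak = M+2.
P(M+2) = C(2,1) × 0.64166^1 × 0.35834^1 = 2 × 0.64166 × 0.35834 = 0.459865 (base)
P(M+4) = C(2,2) × 0.64166^0 × 0.35834^2 = 1 × 1.0000 × 0.12840756 = 0.128408
Relative intensity = 0.128408 / 0.459865 × 100 = 27.9

27.9%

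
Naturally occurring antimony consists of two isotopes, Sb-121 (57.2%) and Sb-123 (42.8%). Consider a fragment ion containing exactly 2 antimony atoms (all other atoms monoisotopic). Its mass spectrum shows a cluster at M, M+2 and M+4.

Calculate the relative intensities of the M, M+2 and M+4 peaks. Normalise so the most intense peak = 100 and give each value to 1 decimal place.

The 2 Sb atoms are independent, so intensities follow the terms of (0.572 + 0.428)^2.
P(M) = 0.572^2 = 0.327184
P(M+2) = 2 × 0.572^1 × 0.428^1 = 0.489632
P(M+4) = 0.428^2 = 0.183184
The M+2 peak is largest (0.489632); scaling to 100 gives 66.8 : 100.0 : 37.4.

66.8 : 100.0 : 37.4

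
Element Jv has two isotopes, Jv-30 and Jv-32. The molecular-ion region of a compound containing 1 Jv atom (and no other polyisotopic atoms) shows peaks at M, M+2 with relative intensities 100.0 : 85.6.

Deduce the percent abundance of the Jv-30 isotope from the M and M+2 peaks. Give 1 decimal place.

53.9%

Write p for the Jv-30 fraction. I(M+2)/I(M) = [C(1,1)·p^0·(1−p)] / p^1 = 1·(1−p)/p = 85.6/100.0 = 0.8560
(1−p)/p = 0.8560/1 = 0.8560  ⇒  p = 1/(1 + 0.8560) = 0.5388
Jv-30: 53.9%, Jv-32: 46.1%.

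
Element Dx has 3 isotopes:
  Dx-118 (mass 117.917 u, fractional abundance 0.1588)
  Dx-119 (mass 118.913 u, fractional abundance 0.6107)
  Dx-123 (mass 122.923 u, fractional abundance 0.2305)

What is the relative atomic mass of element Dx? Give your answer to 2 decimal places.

Weight each isotope mass by its fractional abundance: 0.1588 × 117.917 + 0.6107 × 118.913 + 0.2305 × 122.923
= 18.7252 + 72.6202 + 28.3338 = 119.6792 u

119.68 u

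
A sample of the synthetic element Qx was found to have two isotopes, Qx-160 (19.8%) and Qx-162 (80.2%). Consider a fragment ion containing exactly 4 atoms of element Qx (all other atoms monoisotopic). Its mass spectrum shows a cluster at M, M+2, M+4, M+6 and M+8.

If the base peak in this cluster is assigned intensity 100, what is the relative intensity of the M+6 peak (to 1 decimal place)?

98.8

Term probabilities: M 0.0015, M+2 0.0249, M+4 0.1513, M+6 0.4086, M+8 0.4137. Base peak = M+8.
P(M+8) = C(4,4) × 0.198^0 × 0.802^4 = 1 × 1.0000 × 0.41371139 = 0.413711 (base)
P(M+6) = C(4,3) × 0.198^1 × 0.802^3 = 4 × 0.1980 × 0.51584961 = 0.408553
Relative intensity = 0.408553 / 0.413711 × 100 = 98.8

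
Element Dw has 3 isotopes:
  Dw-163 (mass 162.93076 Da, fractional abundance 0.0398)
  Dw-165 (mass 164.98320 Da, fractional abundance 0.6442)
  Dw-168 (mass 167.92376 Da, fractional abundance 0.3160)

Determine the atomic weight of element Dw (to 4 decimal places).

165.8307 Da

Ar = Σ fᵢ·mᵢ = 0.0398 × 162.93076 + 0.6442 × 164.98320 + 0.3160 × 167.92376
= 6.484644 + 106.282177 + 53.063908 = 165.830729 Da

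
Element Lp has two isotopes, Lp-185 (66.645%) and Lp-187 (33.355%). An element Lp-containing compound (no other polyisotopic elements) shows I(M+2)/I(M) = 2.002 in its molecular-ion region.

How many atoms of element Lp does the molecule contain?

4

For n independent Lp atoms, I(M+2)/I(M) = n · (abundance Lp-187) / (abundance Lp-185) = n · 0.33355/0.66645.
n = 2.002 × 0.66645/0.33355 = 4.00 ≈ 4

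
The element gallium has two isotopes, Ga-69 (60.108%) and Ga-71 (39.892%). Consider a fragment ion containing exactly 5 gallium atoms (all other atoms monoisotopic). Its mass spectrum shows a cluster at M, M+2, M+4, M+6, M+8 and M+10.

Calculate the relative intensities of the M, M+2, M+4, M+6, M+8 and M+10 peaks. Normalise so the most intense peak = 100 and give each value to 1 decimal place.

The 5 Ga atoms are independent, so intensities follow the terms of (0.60108 + 0.39892)^5.
P(M) = 0.60108^5 = 0.078462
P(M+2) = 5 × 0.60108^4 × 0.39892^1 = 0.260366
P(M+4) = 10 × 0.60108^3 × 0.39892^2 = 0.345596
P(M+6) = 10 × 0.60108^2 × 0.39892^3 = 0.229362
P(M+8) = 5 × 0.60108^1 × 0.39892^4 = 0.076111
P(M+10) = 0.39892^5 = 0.010103
The M+4 peak is largest (0.345596); scaling to 100 gives 22.7 : 75.3 : 100.0 : 66.4 : 22.0 : 2.9.

22.7 : 75.3 : 100.0 : 66.4 : 22.0 : 2.9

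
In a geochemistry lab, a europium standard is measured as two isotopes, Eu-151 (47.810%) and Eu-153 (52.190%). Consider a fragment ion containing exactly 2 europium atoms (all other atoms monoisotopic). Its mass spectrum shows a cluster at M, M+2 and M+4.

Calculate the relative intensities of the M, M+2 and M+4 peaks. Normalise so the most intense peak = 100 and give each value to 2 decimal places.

The 2 Eu atoms are independent, so intensities follow the terms of (0.47810 + 0.52190)^2.
P(M) = 0.47810^2 = 0.228580
P(M+2) = 2 × 0.47810^1 × 0.52190^1 = 0.499041
P(M+4) = 0.52190^2 = 0.272380
The M+2 peak is largest (0.499041); scaling to 100 gives 45.80 : 100.00 : 54.58.

45.80 : 100.00 : 54.58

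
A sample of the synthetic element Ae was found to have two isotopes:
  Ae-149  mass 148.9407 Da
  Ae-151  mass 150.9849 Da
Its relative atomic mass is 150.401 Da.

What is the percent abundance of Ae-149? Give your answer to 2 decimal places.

With x = fraction of Ae-149 (so Ae-151 is 1 − x):
148.9407·x + 150.9849·(1 − x) = 150.401
(148.9407 − 150.9849)·x = 150.401 − 150.9849
x = -0.5839 / -2.0442 = 0.28564 → 28.56% Ae-149, 71.44% Ae-151.

28.56%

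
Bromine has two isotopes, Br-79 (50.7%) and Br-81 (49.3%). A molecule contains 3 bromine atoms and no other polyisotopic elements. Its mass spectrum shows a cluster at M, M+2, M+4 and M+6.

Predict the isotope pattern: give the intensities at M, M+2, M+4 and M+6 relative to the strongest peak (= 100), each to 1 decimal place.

Each Br atom is independently Br-79 (p = 0.507) or Br-81 (q = 0.493); the cluster is the binomial expansion (p + q)^3.
P(M) = 0.507^3 = 0.130324
P(M+2) = 3 × 0.507^2 × 0.493^1 = 0.380175
P(M+4) = 3 × 0.507^1 × 0.493^2 = 0.369678
P(M+6) = 0.493^3 = 0.119823
The M+2 peak is largest (0.380175); scaling to 100 gives 34.3 : 100.0 : 97.2 : 31.5.

34.3 : 100.0 : 97.2 : 31.5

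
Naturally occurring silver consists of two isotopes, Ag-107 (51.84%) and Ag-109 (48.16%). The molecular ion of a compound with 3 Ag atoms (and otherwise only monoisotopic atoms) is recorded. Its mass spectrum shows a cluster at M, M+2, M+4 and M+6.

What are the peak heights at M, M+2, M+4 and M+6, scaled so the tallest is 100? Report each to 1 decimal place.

The 3 Ag atoms are independent, so intensities follow the terms of (0.5184 + 0.4816)^3.
P(M) = 0.5184^3 = 0.139314
P(M+2) = 3 × 0.5184^2 × 0.4816^1 = 0.388273
P(M+4) = 3 × 0.5184^1 × 0.4816^2 = 0.360711
P(M+6) = 0.4816^3 = 0.111702
The M+2 peak is largest (0.388273); scaling to 100 gives 35.9 : 100.0 : 92.9 : 28.8.

35.9 : 100.0 : 92.9 : 28.8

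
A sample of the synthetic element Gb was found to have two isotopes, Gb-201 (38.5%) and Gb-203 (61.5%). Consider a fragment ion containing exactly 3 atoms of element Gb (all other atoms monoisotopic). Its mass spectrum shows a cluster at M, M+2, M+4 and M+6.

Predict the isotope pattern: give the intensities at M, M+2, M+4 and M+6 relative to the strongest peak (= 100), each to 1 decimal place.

Expanding (0.385 + 0.615)^3:
P(M) = 0.385^3 = 0.057067
P(M+2) = 3 × 0.385^2 × 0.615^1 = 0.273475
P(M+4) = 3 × 0.385^1 × 0.615^2 = 0.436850
P(M+6) = 0.615^3 = 0.232608
The M+4 peak is largest (0.436850); scaling to 100 gives 13.1 : 62.6 : 100.0 : 53.2.

13.1 : 62.6 : 100.0 : 53.2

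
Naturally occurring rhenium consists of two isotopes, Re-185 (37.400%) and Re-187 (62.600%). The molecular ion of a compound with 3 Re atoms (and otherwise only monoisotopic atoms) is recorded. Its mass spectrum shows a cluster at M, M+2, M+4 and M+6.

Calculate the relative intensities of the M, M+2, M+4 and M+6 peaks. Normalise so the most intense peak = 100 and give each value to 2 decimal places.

11.90 : 59.74 : 100.00 : 55.79

Each Re atom is independently Re-185 (p = 0.37400) or Re-187 (q = 0.62600); the cluster is the binomial expansion (p + q)^3.
P(M) = 0.37400^3 = 0.052314
P(M+2) = 3 × 0.37400^2 × 0.62600^1 = 0.262687
P(M+4) = 3 × 0.37400^1 × 0.62600^2 = 0.439685
P(M+6) = 0.62600^3 = 0.245314
The M+4 peak is largest (0.439685); scaling to 100 gives 11.90 : 59.74 : 100.00 : 55.79.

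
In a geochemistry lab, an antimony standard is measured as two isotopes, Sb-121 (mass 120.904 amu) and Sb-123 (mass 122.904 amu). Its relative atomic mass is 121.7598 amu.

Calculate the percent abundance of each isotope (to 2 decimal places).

Sb-121: 57.21%, Sb-123: 42.79%

With x = fraction of Sb-121 (so Sb-123 is 1 − x):
120.904·x + 122.904·(1 − x) = 121.7598
(120.904 − 122.904)·x = 121.7598 − 122.904
x = -1.1442 / -2.000 = 0.57210 → 57.21% Sb-121, 42.79% Sb-123.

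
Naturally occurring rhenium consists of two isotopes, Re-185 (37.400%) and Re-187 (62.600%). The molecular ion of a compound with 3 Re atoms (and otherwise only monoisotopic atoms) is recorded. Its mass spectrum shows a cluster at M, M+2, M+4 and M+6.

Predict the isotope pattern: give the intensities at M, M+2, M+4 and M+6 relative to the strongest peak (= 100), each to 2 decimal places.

Each Re atom is independently Re-185 (p = 0.37400) or Re-187 (q = 0.62600); the cluster is the binomial expansion (p + q)^3.
P(M) = 0.37400^3 = 0.052314
P(M+2) = 3 × 0.37400^2 × 0.62600^1 = 0.262687
P(M+4) = 3 × 0.37400^1 × 0.62600^2 = 0.439685
P(M+6) = 0.62600^3 = 0.245314
The M+4 peak is largest (0.439685); scaling to 100 gives 11.90 : 59.74 : 100.00 : 55.79.

11.90 : 59.74 : 100.00 : 55.79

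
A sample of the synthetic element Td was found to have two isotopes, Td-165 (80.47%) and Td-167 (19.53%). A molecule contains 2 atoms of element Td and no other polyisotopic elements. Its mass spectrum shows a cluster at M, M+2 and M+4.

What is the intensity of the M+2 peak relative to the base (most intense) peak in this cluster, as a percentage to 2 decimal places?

Term probabilities: M 0.6475, M+2 0.3143, M+4 0.0381. Base peak = M.
P(M) = C(2,0) × 0.8047^2 × 0.1953^0 = 1 × 0.64754209 × 1.0000 = 0.647542 (base)
P(M+2) = C(2,1) × 0.8047^1 × 0.1953^1 = 2 × 0.8047 × 0.1953 = 0.314316
Relative intensity = 0.314316 / 0.647542 × 100 = 48.54

48.54%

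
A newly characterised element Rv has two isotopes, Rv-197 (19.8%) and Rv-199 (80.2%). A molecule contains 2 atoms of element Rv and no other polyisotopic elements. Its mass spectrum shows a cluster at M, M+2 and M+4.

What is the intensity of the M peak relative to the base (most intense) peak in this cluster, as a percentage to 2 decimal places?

6.10%

Binomial terms of (0.198 + 0.802)^2: M 0.0392, M+2 0.3176, M+4 0.6432 → M+4 is the base peak.
P(M+4) = C(2,2) × 0.198^0 × 0.802^2 = 1 × 1.0000 × 0.643204 = 0.643204 (base)
P(M) = C(2,0) × 0.198^2 × 0.802^0 = 1 × 0.039204 × 1.0000 = 0.039204
Relative intensity = 0.039204 / 0.643204 × 100 = 6.10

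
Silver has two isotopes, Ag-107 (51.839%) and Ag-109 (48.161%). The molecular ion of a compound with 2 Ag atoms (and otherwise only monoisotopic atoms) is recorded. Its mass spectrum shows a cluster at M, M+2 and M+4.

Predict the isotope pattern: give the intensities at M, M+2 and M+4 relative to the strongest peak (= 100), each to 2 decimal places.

The 2 Ag atoms are independent, so intensities follow the terms of (0.51839 + 0.48161)^2.
P(M) = 0.51839^2 = 0.268728
P(M+2) = 2 × 0.51839^1 × 0.48161^1 = 0.499324
P(M+4) = 0.48161^2 = 0.231948
The M+2 peak is largest (0.499324); scaling to 100 gives 53.82 : 100.00 : 46.45.

53.82 : 100.00 : 46.45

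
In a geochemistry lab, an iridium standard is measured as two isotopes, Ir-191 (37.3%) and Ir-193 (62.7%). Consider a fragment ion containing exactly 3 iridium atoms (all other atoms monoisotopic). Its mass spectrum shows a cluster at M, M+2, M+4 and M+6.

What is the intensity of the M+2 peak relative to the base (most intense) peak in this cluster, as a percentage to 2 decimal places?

59.49%

Term probabilities: M 0.0519, M+2 0.2617, M+4 0.4399, M+6 0.2465. Base peak = M+4.
P(M+4) = C(3,2) × 0.373^1 × 0.627^2 = 3 × 0.3730 × 0.393129 = 0.439911 (base)
P(M+2) = C(3,1) × 0.373^2 × 0.627^1 = 3 × 0.139129 × 0.6270 = 0.261702
Relative intensity = 0.261702 / 0.439911 × 100 = 59.49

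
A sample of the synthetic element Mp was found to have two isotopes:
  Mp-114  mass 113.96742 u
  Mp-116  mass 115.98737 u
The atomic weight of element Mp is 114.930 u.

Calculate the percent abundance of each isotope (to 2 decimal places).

Writing the weighted mean with unknown fraction x of Mp-114:
113.96742·x + 115.98737·(1 − x) = 114.930
(113.96742 − 115.98737)·x = 114.930 − 115.98737
x = -1.05737 / -2.01995 = 0.52346 → 52.35% Mp-114, 47.65% Mp-116.

Mp-114: 52.35%, Mp-116: 47.65%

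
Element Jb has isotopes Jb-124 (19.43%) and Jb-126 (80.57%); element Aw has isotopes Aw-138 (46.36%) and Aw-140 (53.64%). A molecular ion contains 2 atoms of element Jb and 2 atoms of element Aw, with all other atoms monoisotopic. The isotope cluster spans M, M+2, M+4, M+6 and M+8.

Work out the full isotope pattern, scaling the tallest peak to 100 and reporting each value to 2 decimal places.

1.96 : 20.84 : 74.13 : 100.00 : 45.23

Element Jb pattern (n=2): 0.03775249 : 0.31309502 : 0.64915249
Element Aw pattern (n=2): 0.21492496 : 0.49735008 : 0.28772496
Convolve the two distributions (both contribute in 2-u steps):
  M: 0.03775249×0.21492496 = 0.008114
  M+2: 0.03775249×0.49735008 + 0.31309502×0.21492496 = 0.086068
  M+4: 0.03775249×0.28772496 + 0.31309502×0.49735008 + 0.64915249×0.21492496 = 0.306099
  M+6: 0.31309502×0.28772496 + 0.64915249×0.49735008 = 0.412941
  M+8: 0.64915249×0.28772496 = 0.186777
Scale to base peak (0.412941) = 100: 1.96 : 20.84 : 74.13 : 100.00 : 45.23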